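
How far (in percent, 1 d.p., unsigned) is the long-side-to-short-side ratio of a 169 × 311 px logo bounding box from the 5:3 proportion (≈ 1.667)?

10.4%

Ratio = 311 / 169 ≈ 1.8402.
Ideal 5:3 ≈ 1.6667. |1.8402 − 1.6667| / 1.6667 ≈ 10.41% → 10.4%.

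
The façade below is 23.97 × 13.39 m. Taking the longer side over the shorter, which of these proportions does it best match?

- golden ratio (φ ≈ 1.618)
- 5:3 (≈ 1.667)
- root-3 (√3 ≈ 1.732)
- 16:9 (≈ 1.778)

16:9

23.97/13.39 ≈ 1.790. Nearest candidates are 16:9 (1.778, off by 0.012) and root-3 (1.732, off by 0.058).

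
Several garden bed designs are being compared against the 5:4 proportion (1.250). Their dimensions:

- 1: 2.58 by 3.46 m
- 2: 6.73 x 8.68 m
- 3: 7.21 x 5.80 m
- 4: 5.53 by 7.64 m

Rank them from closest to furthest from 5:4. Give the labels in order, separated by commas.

Ratios: 1 = 3.46 / 2.58 ≈ 1.341; 2 = 8.68 / 6.73 ≈ 1.290; 3 = 7.21 / 5.80 ≈ 1.243; 4 = 7.64 / 5.53 ≈ 1.382.
|Δ from 1.250|: 1 0.091; 2 0.040; 3 0.007; 4 0.132.

3, 2, 1, 4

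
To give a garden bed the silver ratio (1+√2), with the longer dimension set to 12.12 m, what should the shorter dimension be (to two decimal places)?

silver ratio ≈ 2.41421.
Shorter side = 12.12 ÷ 2.41421 ≈ 5.0203 → 5.02 m.

5.02 m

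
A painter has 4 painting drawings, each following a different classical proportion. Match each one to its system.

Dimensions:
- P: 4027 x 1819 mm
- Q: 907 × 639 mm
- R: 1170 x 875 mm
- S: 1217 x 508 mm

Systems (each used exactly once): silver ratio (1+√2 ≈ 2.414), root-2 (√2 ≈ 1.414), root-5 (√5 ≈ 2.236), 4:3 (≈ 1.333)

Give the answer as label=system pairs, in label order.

P = 4027/1819 ≈ 2.214 → root-5 (2.236)
Q = 907/639 ≈ 1.419 → root-2 (1.414)
R = 1170/875 ≈ 1.337 → 4:3 (1.333)
S = 1217/508 ≈ 2.396 → silver ratio (2.414)

P=root-5, Q=root-2, R=4:3, S=silver ratio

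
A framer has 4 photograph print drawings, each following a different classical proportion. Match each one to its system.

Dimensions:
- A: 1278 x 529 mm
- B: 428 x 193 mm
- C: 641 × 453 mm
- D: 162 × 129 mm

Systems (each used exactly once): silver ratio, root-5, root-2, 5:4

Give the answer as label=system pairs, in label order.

Ratios: A ≈ 2.416; B ≈ 2.218; C ≈ 1.415; D ≈ 1.256.
Targets: silver ratio ≈ 2.414; root-5 ≈ 2.236; root-2 ≈ 1.414; 5:4 ≈ 1.250.

A=silver ratio, B=root-5, C=root-2, D=5:4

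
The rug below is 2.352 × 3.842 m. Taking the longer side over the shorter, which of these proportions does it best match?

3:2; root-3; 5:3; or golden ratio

3.842/2.352 ≈ 1.634. Nearest candidates are golden ratio (1.618, off by 0.016) and 5:3 (1.667, off by 0.033).

golden ratio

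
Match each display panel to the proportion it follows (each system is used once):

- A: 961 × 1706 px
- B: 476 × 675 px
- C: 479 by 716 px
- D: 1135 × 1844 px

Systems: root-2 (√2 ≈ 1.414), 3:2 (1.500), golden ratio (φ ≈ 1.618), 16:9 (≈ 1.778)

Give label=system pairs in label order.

A = 1706/961 ≈ 1.775 → 16:9 (1.778)
B = 675/476 ≈ 1.418 → root-2 (1.414)
C = 716/479 ≈ 1.495 → 3:2 (1.500)
D = 1844/1135 ≈ 1.625 → golden ratio (1.618)

A=16:9, B=root-2, C=3:2, D=golden ratio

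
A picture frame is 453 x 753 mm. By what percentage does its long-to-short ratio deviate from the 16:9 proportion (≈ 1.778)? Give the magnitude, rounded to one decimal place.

Ratio = 753 / 453 ≈ 1.6623.
Ideal 16:9 ≈ 1.7778. |1.6623 − 1.7778| / 1.7778 ≈ 6.50% → 6.5%.

6.5%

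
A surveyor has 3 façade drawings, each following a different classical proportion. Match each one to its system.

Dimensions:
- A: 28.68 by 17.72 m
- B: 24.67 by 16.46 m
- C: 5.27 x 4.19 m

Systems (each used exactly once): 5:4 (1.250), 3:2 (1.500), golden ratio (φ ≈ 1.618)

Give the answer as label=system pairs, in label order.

A=golden ratio, B=3:2, C=5:4

Ratios: A ≈ 1.619; B ≈ 1.499; C ≈ 1.258.
Targets: 5:4 ≈ 1.250; 3:2 ≈ 1.500; golden ratio ≈ 1.618.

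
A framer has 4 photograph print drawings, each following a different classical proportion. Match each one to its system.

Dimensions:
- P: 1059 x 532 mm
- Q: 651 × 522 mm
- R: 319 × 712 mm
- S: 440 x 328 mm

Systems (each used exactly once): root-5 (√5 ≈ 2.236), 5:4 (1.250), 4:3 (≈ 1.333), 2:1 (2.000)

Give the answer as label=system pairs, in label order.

P = 1059/532 ≈ 1.991 → 2:1 (2.000)
Q = 651/522 ≈ 1.247 → 5:4 (1.250)
R = 712/319 ≈ 2.232 → root-5 (2.236)
S = 440/328 ≈ 1.341 → 4:3 (1.333)

P=2:1, Q=5:4, R=root-5, S=4:3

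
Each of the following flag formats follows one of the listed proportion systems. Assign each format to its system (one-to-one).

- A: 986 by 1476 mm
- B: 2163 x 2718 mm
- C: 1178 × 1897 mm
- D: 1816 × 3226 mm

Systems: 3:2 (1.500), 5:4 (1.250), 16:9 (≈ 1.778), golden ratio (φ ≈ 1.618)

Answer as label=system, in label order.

A=3:2, B=5:4, C=golden ratio, D=16:9

A = 1476/986 ≈ 1.497 → 3:2 (1.500)
B = 2718/2163 ≈ 1.257 → 5:4 (1.250)
C = 1897/1178 ≈ 1.610 → golden ratio (1.618)
D = 3226/1816 ≈ 1.776 → 16:9 (1.778)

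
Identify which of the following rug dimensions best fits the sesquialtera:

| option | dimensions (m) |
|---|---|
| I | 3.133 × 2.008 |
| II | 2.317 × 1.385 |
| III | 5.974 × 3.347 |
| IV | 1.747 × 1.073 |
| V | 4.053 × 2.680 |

V

Target 3:2 ≈ 1.500.
I: 1.560 (Δ0.060)  II: 1.673 (Δ0.173)  III: 1.785 (Δ0.285)  IV: 1.628 (Δ0.128)  V: 1.512 (Δ0.012)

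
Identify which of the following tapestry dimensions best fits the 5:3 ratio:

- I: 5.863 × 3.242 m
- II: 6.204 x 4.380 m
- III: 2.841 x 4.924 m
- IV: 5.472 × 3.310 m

IV

Ratios (long/short): I ≈ 1.808; II ≈ 1.416; III ≈ 1.733; IV ≈ 1.653.
5:3 ≈ 1.667; option IV is nearest (Δ 0.014).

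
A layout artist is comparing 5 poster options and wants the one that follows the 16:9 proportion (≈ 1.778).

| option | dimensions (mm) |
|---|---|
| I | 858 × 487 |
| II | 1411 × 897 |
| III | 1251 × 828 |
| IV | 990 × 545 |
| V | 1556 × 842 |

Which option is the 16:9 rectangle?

Target 16:9 ≈ 1.778.
I: 1.762 (Δ0.016)  II: 1.573 (Δ0.205)  III: 1.511 (Δ0.267)  IV: 1.817 (Δ0.039)  V: 1.848 (Δ0.070)

I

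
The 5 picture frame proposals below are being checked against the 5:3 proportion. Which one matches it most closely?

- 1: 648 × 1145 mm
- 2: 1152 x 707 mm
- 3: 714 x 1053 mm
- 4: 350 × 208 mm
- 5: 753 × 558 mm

Target 5:3 ≈ 1.667.
1: 1.767 (Δ0.100)  2: 1.629 (Δ0.038)  3: 1.475 (Δ0.192)  4: 1.683 (Δ0.016)  5: 1.349 (Δ0.318)

4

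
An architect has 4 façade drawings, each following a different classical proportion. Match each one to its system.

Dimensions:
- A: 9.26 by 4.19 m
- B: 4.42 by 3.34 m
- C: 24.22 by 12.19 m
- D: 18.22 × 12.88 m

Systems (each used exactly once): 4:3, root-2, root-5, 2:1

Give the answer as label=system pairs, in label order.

A = 9.26/4.19 ≈ 2.210 → root-5 (2.236)
B = 4.42/3.34 ≈ 1.323 → 4:3 (1.333)
C = 24.22/12.19 ≈ 1.987 → 2:1 (2.000)
D = 18.22/12.88 ≈ 1.415 → root-2 (1.414)

A=root-5, B=4:3, C=2:1, D=root-2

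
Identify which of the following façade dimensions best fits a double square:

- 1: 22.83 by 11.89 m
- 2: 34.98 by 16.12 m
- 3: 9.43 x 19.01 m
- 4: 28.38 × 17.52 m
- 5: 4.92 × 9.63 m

Ratios (long/short): 1 ≈ 1.920; 2 ≈ 2.170; 3 ≈ 2.016; 4 ≈ 1.620; 5 ≈ 1.957.
2:1 ≈ 2.000; option 3 is nearest (Δ 0.016).

3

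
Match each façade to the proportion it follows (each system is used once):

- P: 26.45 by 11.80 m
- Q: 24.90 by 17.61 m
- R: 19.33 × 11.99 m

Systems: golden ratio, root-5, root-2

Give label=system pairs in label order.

P=root-5, Q=root-2, R=golden ratio

P = 26.45/11.80 ≈ 2.242 → root-5 (2.236)
Q = 24.90/17.61 ≈ 1.414 → root-2 (1.414)
R = 19.33/11.99 ≈ 1.612 → golden ratio (1.618)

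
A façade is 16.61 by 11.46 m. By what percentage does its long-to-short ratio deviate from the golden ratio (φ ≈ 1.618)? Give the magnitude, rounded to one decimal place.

Ratio = 16.61 / 11.46 ≈ 1.4494.
Ideal golden ratio ≈ 1.6180. |1.4494 − 1.6180| / 1.6180 ≈ 10.42% → 10.4%.

10.4%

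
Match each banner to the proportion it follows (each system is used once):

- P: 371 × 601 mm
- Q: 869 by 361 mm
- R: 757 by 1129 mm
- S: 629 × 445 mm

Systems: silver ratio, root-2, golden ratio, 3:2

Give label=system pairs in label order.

Ratios: P ≈ 1.620; Q ≈ 2.407; R ≈ 1.491; S ≈ 1.413.
Targets: silver ratio ≈ 2.414; root-2 ≈ 1.414; golden ratio ≈ 1.618; 3:2 ≈ 1.500.

P=golden ratio, Q=silver ratio, R=3:2, S=root-2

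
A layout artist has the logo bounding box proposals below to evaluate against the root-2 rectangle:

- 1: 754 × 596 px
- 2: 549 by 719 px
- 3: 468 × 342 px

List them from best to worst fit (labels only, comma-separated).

1: 754/596 ≈ 1.265 → |1.265 − 1.414| = 0.149
2: 719/549 ≈ 1.310 → |1.310 − 1.414| = 0.104
3: 468/342 ≈ 1.368 → |1.368 − 1.414| = 0.046

3, 2, 1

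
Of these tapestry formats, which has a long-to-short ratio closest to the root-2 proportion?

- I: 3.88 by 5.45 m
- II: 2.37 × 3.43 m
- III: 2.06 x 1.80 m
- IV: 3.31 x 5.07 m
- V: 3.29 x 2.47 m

Ratios (long/short): I ≈ 1.405; II ≈ 1.447; III ≈ 1.144; IV ≈ 1.532; V ≈ 1.332.
root-2 ≈ 1.414; option I is nearest (Δ 0.009).

I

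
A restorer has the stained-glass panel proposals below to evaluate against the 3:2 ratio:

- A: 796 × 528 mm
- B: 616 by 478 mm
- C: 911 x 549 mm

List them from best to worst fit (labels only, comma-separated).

A, C, B

A: 796/528 ≈ 1.508 → |1.508 − 1.500| = 0.008
B: 616/478 ≈ 1.289 → |1.289 − 1.500| = 0.211
C: 911/549 ≈ 1.659 → |1.659 − 1.500| = 0.159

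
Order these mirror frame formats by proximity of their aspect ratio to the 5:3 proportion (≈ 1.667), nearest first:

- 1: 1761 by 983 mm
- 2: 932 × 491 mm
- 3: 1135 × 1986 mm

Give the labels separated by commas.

3, 1, 2

1: 1761/983 ≈ 1.791 → |1.791 − 1.667| = 0.124
2: 932/491 ≈ 1.898 → |1.898 − 1.667| = 0.231
3: 1986/1135 ≈ 1.750 → |1.750 − 1.667| = 0.083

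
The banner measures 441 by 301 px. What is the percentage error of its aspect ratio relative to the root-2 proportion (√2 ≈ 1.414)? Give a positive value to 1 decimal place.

3.6%

Ratio = 441 / 301 ≈ 1.4651.
Ideal root-2 ≈ 1.4142. |1.4651 − 1.4142| / 1.4142 ≈ 3.60% → 3.6%.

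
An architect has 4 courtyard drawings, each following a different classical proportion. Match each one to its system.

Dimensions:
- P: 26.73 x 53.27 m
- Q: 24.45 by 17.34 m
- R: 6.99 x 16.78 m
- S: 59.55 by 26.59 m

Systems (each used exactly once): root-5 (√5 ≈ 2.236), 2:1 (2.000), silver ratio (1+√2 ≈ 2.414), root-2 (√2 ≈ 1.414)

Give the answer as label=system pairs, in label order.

P=2:1, Q=root-2, R=silver ratio, S=root-5

Ratios: P ≈ 1.993; Q ≈ 1.410; R ≈ 2.401; S ≈ 2.240.
Targets: root-5 ≈ 2.236; 2:1 ≈ 2.000; silver ratio ≈ 2.414; root-2 ≈ 1.414.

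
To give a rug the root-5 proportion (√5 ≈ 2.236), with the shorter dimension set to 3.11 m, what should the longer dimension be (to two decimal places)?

root-5 ≈ 2.23607.
Longer side = 3.11 × 2.23607 ≈ 6.9542 → 6.95 m.

6.95 m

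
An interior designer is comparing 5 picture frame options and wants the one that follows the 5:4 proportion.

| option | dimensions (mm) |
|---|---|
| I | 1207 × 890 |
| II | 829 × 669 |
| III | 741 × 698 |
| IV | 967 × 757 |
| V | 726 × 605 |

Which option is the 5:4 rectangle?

II

Target 5:4 ≈ 1.250.
I: 1.356 (Δ0.106)  II: 1.239 (Δ0.011)  III: 1.062 (Δ0.188)  IV: 1.277 (Δ0.027)  V: 1.200 (Δ0.050)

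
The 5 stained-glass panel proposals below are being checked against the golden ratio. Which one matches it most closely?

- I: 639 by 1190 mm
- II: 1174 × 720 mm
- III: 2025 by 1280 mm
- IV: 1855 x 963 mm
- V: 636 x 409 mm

II

Target golden ratio ≈ 1.618.
I: 1.862 (Δ0.244)  II: 1.631 (Δ0.013)  III: 1.582 (Δ0.036)  IV: 1.926 (Δ0.308)  V: 1.555 (Δ0.063)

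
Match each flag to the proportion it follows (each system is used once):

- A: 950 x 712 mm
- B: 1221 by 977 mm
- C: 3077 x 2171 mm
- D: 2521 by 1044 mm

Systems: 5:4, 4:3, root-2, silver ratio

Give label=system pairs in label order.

A = 950/712 ≈ 1.334 → 4:3 (1.333)
B = 1221/977 ≈ 1.250 → 5:4 (1.250)
C = 3077/2171 ≈ 1.417 → root-2 (1.414)
D = 2521/1044 ≈ 2.415 → silver ratio (2.414)

A=4:3, B=5:4, C=root-2, D=silver ratio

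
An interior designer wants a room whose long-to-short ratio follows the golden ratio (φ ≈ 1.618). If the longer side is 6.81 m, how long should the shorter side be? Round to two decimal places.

golden ratio ≈ 1.61803.
Shorter side = 6.81 ÷ 1.61803 ≈ 4.2088 → 4.21 m.

4.21 m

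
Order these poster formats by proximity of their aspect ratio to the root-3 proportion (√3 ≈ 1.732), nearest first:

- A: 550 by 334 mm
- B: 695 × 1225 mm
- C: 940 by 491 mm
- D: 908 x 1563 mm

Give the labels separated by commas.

A: 550/334 ≈ 1.647 → |1.647 − 1.732| = 0.085
B: 1225/695 ≈ 1.763 → |1.763 − 1.732| = 0.031
C: 940/491 ≈ 1.914 → |1.914 − 1.732| = 0.182
D: 1563/908 ≈ 1.721 → |1.721 − 1.732| = 0.011

D, B, A, C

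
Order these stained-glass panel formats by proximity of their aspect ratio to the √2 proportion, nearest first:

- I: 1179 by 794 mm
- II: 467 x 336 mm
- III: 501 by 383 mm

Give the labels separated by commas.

II, I, III

I: 1179/794 ≈ 1.485 → |1.485 − 1.414| = 0.071
II: 467/336 ≈ 1.390 → |1.390 − 1.414| = 0.024
III: 501/383 ≈ 1.308 → |1.308 − 1.414| = 0.106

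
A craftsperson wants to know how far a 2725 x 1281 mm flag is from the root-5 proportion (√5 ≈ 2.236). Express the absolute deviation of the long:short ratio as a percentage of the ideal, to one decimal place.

Ratio = 2725 / 1281 ≈ 2.1272.
Ideal root-5 ≈ 2.2361. |2.1272 − 2.2361| / 2.2361 ≈ 4.87% → 4.9%.

4.9%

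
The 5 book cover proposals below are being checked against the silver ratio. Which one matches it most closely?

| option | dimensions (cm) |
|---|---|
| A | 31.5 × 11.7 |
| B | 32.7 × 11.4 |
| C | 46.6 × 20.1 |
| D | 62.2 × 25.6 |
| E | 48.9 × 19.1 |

D

Target silver ratio ≈ 2.414.
A: 2.692 (Δ0.278)  B: 2.868 (Δ0.454)  C: 2.318 (Δ0.096)  D: 2.430 (Δ0.016)  E: 2.560 (Δ0.146)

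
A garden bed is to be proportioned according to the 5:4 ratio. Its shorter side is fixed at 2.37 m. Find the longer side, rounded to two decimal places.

5:4 = 1.25000.
Longer side = 2.37 × 1.25000 ≈ 2.9625 → 2.96 m.

2.96 m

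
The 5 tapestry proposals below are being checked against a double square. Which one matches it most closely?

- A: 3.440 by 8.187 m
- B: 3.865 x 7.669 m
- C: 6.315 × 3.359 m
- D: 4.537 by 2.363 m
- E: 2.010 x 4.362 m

B

Target 2:1 ≈ 2.000.
A: 2.380 (Δ0.380)  B: 1.984 (Δ0.016)  C: 1.880 (Δ0.120)  D: 1.920 (Δ0.080)  E: 2.170 (Δ0.170)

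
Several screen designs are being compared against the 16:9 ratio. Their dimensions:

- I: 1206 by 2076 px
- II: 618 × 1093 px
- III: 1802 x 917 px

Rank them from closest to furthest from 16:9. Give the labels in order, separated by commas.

Ratios: I = 2076 / 1206 ≈ 1.721; II = 1093 / 618 ≈ 1.769; III = 1802 / 917 ≈ 1.965.
|Δ from 1.778|: I 0.057; II 0.009; III 0.187.

II, I, III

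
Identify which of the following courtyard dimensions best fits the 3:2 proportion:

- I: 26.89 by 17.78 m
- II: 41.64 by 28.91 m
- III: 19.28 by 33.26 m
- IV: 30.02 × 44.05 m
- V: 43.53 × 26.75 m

I

Target 3:2 ≈ 1.500.
I: 1.512 (Δ0.012)  II: 1.440 (Δ0.060)  III: 1.725 (Δ0.225)  IV: 1.467 (Δ0.033)  V: 1.627 (Δ0.127)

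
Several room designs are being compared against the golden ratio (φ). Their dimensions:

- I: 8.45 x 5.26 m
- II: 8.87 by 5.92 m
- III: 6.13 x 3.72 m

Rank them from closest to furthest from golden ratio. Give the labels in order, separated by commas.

I, III, II

Ratios: I = 8.45 / 5.26 ≈ 1.606; II = 8.87 / 5.92 ≈ 1.498; III = 6.13 / 3.72 ≈ 1.648.
|Δ from 1.618|: I 0.012; II 0.120; III 0.030.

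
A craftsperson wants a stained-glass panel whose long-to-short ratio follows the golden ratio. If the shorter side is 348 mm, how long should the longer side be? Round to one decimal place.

563.1 mm

golden ratio ≈ 1.61803.
Longer side = 348 × 1.61803 ≈ 563.074 → 563.1 mm.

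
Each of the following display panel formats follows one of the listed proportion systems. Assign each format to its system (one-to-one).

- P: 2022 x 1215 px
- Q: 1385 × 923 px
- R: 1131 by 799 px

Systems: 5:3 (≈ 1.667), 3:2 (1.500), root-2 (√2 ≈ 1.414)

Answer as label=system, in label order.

P = 2022/1215 ≈ 1.664 → 5:3 (1.667)
Q = 1385/923 ≈ 1.501 → 3:2 (1.500)
R = 1131/799 ≈ 1.416 → root-2 (1.414)

P=5:3, Q=3:2, R=root-2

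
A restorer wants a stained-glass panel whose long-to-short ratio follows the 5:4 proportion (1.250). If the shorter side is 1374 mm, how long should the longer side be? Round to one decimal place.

5:4 = 1.25000.
Longer side = 1374 × 1.25000 ≈ 1717.500 → 1717.5 mm.

1717.5 mm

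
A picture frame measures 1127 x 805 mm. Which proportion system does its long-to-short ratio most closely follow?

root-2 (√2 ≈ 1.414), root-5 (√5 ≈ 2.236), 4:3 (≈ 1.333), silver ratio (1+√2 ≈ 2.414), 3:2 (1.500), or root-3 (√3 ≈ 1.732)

root-2

1127/805 ≈ 1.400. Nearest candidates are root-2 (1.414, off by 0.014) and 4:3 (1.333, off by 0.067).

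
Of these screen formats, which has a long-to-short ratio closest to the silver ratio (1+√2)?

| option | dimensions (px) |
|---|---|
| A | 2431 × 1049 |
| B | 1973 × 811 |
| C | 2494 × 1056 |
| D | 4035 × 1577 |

B

Ratios (long/short): A ≈ 2.317; B ≈ 2.433; C ≈ 2.362; D ≈ 2.559.
silver ratio ≈ 2.414; option B is nearest (Δ 0.019).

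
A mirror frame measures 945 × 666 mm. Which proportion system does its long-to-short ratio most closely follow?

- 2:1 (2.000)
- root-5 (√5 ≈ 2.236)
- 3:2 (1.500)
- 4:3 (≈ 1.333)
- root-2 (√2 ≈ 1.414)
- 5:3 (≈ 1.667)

945/666 ≈ 1.419. Nearest candidates are root-2 (1.414, off by 0.005) and 3:2 (1.500, off by 0.081).

root-2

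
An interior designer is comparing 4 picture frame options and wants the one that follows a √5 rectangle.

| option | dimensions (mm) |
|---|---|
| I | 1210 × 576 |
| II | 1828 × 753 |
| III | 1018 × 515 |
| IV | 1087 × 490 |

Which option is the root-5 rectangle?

IV

Ratios (long/short): I ≈ 2.101; II ≈ 2.428; III ≈ 1.977; IV ≈ 2.218.
root-5 ≈ 2.236; option IV is nearest (Δ 0.018).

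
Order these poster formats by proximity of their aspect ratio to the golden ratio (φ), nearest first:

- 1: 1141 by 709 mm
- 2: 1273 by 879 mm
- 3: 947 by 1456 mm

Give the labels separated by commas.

1: 1141/709 ≈ 1.609 → |1.609 − 1.618| = 0.009
2: 1273/879 ≈ 1.448 → |1.448 − 1.618| = 0.170
3: 1456/947 ≈ 1.537 → |1.537 − 1.618| = 0.081

1, 3, 2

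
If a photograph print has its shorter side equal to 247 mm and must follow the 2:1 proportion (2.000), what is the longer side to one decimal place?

2:1 = 2.00000.
Longer side = 247 × 2.00000 ≈ 494.000 → 494.0 mm.

494.0 mm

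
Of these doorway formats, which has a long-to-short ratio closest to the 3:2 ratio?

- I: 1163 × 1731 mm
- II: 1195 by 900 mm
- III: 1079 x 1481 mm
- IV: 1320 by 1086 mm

Target 3:2 ≈ 1.500.
I: 1.488 (Δ0.012)  II: 1.328 (Δ0.172)  III: 1.373 (Δ0.127)  IV: 1.215 (Δ0.285)

I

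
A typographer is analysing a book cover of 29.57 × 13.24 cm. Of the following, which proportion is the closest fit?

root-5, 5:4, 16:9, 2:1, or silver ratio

Ratio = 29.57 / 13.24 ≈ 2.233.
Distances: root-5 2.236 (Δ 0.003); 5:4 1.250 (Δ 0.983); 16:9 1.778 (Δ 0.455); 2:1 2.000 (Δ 0.233); silver ratio 2.414 (Δ 0.181).

root-5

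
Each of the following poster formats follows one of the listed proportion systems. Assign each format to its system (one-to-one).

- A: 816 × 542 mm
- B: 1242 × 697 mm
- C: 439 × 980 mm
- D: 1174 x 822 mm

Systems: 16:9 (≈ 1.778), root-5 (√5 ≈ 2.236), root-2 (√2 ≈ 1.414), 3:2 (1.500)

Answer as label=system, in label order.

A=3:2, B=16:9, C=root-5, D=root-2

A = 816/542 ≈ 1.506 → 3:2 (1.500)
B = 1242/697 ≈ 1.782 → 16:9 (1.778)
C = 980/439 ≈ 2.232 → root-5 (2.236)
D = 1174/822 ≈ 1.428 → root-2 (1.414)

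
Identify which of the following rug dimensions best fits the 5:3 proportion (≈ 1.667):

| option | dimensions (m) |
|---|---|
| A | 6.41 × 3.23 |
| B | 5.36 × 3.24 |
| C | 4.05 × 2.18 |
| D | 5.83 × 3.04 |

Ratios (long/short): A ≈ 1.985; B ≈ 1.654; C ≈ 1.858; D ≈ 1.918.
5:3 ≈ 1.667; option B is nearest (Δ 0.013).

B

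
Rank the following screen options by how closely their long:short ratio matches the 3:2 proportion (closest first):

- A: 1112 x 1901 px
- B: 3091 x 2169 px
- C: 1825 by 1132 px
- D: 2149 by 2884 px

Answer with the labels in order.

B, C, D, A

Ratios: A = 1901 / 1112 ≈ 1.710; B = 3091 / 2169 ≈ 1.425; C = 1825 / 1132 ≈ 1.612; D = 2884 / 2149 ≈ 1.342.
|Δ from 1.500|: A 0.210; B 0.075; C 0.112; D 0.158.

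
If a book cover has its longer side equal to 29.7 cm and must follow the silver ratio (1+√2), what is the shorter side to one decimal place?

silver ratio ≈ 2.41421.
Shorter side = 29.7 ÷ 2.41421 ≈ 12.302 → 12.3 cm.

12.3 cm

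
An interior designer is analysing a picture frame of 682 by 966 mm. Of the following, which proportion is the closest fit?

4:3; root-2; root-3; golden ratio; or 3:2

root-2

Ratio = 966 / 682 ≈ 1.416.
Distances: 4:3 1.333 (Δ 0.083); root-2 1.414 (Δ 0.002); root-3 1.732 (Δ 0.316); golden ratio 1.618 (Δ 0.202); 3:2 1.500 (Δ 0.084).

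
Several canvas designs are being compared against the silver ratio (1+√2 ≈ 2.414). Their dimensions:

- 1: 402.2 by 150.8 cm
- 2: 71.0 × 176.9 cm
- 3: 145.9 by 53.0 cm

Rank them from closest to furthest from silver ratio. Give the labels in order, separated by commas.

Ratios: 1 = 402.2 / 150.8 ≈ 2.667; 2 = 176.9 / 71.0 ≈ 2.492; 3 = 145.9 / 53.0 ≈ 2.753.
|Δ from 2.414|: 1 0.253; 2 0.078; 3 0.339.

2, 1, 3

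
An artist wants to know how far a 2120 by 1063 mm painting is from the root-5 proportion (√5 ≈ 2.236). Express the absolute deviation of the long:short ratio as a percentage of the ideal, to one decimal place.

Ratio = 2120 / 1063 ≈ 1.9944.
Ideal root-5 ≈ 2.2361. |1.9944 − 2.2361| / 2.2361 ≈ 10.81% → 10.8%.

10.8%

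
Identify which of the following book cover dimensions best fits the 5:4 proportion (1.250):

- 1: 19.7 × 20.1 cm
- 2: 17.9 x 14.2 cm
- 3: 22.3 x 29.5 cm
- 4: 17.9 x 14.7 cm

2

Target 5:4 ≈ 1.250.
1: 1.020 (Δ0.230)  2: 1.261 (Δ0.011)  3: 1.323 (Δ0.073)  4: 1.218 (Δ0.032)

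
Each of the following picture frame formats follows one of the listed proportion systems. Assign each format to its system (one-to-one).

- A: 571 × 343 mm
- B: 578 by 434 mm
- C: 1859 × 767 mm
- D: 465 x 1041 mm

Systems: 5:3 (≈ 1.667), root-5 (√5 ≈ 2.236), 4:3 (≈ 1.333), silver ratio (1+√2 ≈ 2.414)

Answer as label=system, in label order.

A=5:3, B=4:3, C=silver ratio, D=root-5

Ratios: A ≈ 1.665; B ≈ 1.332; C ≈ 2.424; D ≈ 2.239.
Targets: 5:3 ≈ 1.667; root-5 ≈ 2.236; 4:3 ≈ 1.333; silver ratio ≈ 2.414.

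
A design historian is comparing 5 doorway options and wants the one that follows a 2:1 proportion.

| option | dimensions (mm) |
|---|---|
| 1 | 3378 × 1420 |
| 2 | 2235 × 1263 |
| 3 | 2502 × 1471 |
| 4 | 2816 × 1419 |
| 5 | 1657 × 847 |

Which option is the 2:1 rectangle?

Ratios (long/short): 1 ≈ 2.379; 2 ≈ 1.770; 3 ≈ 1.701; 4 ≈ 1.984; 5 ≈ 1.956.
2:1 ≈ 2.000; option 4 is nearest (Δ 0.016).

4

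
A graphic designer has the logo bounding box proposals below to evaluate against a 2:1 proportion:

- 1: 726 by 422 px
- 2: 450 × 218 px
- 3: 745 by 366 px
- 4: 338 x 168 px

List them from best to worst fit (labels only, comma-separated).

Ratios: 1 = 726 / 422 ≈ 1.720; 2 = 450 / 218 ≈ 2.064; 3 = 745 / 366 ≈ 2.036; 4 = 338 / 168 ≈ 2.012.
|Δ from 2.000|: 1 0.280; 2 0.064; 3 0.036; 4 0.012.

4, 3, 2, 1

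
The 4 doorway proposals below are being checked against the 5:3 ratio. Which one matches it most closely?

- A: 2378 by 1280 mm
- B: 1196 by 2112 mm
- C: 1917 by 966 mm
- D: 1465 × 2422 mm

D

Ratios (long/short): A ≈ 1.858; B ≈ 1.766; C ≈ 1.984; D ≈ 1.653.
5:3 ≈ 1.667; option D is nearest (Δ 0.014).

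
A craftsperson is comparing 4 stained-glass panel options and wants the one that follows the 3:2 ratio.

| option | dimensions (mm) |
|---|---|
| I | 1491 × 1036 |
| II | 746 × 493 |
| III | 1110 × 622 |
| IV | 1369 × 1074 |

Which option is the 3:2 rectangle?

Ratios (long/short): I ≈ 1.439; II ≈ 1.513; III ≈ 1.785; IV ≈ 1.275.
3:2 ≈ 1.500; option II is nearest (Δ 0.013).

II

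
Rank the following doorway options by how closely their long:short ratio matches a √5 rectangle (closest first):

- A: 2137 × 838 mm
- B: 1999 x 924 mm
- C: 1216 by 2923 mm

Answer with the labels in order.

B, C, A

Ratios: A = 2137 / 838 ≈ 2.550; B = 1999 / 924 ≈ 2.163; C = 2923 / 1216 ≈ 2.404.
|Δ from 2.236|: A 0.314; B 0.073; C 0.168.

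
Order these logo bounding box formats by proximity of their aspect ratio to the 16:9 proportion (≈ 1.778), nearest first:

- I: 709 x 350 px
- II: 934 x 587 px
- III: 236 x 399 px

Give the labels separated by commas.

Ratios: I = 709 / 350 ≈ 2.026; II = 934 / 587 ≈ 1.591; III = 399 / 236 ≈ 1.691.
|Δ from 1.778|: I 0.248; II 0.187; III 0.087.

III, II, I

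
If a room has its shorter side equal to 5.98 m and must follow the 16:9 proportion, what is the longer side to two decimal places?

16:9 ≈ 1.77778.
Longer side = 5.98 × 1.77778 ≈ 10.6311 → 10.63 m.

10.63 m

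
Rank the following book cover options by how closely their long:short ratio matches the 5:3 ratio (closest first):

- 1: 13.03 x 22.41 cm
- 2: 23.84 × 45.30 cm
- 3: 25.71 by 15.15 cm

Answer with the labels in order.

3, 1, 2

Ratios: 1 = 22.41 / 13.03 ≈ 1.720; 2 = 45.30 / 23.84 ≈ 1.900; 3 = 25.71 / 15.15 ≈ 1.697.
|Δ from 1.667|: 1 0.053; 2 0.233; 3 0.030.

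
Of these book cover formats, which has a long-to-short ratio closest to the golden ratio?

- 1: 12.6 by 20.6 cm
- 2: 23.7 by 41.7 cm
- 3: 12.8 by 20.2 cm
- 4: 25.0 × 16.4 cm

1

Target golden ratio ≈ 1.618.
1: 1.635 (Δ0.017)  2: 1.759 (Δ0.141)  3: 1.578 (Δ0.040)  4: 1.524 (Δ0.094)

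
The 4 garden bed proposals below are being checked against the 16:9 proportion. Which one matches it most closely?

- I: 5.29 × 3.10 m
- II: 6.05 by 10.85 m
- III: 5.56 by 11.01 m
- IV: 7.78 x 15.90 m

Ratios (long/short): I ≈ 1.706; II ≈ 1.793; III ≈ 1.980; IV ≈ 2.044.
16:9 ≈ 1.778; option II is nearest (Δ 0.015).

II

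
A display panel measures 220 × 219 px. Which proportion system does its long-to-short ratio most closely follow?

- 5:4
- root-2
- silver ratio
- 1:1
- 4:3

1:1

220/219 ≈ 1.005. Nearest candidates are 1:1 (1.000, off by 0.005) and 5:4 (1.250, off by 0.245).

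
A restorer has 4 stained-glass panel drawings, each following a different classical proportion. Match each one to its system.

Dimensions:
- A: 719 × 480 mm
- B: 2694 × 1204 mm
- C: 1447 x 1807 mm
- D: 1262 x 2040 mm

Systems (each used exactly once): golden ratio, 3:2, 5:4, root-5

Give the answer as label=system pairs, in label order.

A = 719/480 ≈ 1.498 → 3:2 (1.500)
B = 2694/1204 ≈ 2.238 → root-5 (2.236)
C = 1807/1447 ≈ 1.249 → 5:4 (1.250)
D = 2040/1262 ≈ 1.616 → golden ratio (1.618)

A=3:2, B=root-5, C=5:4, D=golden ratio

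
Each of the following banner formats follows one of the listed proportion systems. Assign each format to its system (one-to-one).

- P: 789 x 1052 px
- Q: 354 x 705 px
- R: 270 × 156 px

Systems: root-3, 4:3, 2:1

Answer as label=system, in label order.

P=4:3, Q=2:1, R=root-3

Ratios: P ≈ 1.333; Q ≈ 1.992; R ≈ 1.731.
Targets: root-3 ≈ 1.732; 4:3 ≈ 1.333; 2:1 ≈ 2.000.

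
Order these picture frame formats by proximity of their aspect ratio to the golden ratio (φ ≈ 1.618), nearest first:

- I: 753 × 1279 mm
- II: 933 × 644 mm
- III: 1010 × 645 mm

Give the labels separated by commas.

Ratios: I = 1279 / 753 ≈ 1.699; II = 933 / 644 ≈ 1.449; III = 1010 / 645 ≈ 1.566.
|Δ from 1.618|: I 0.081; II 0.169; III 0.052.

III, I, II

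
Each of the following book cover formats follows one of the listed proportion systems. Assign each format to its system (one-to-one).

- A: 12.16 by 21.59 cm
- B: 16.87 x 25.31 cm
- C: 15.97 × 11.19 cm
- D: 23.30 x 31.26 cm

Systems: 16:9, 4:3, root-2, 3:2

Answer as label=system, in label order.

A=16:9, B=3:2, C=root-2, D=4:3

A = 21.59/12.16 ≈ 1.775 → 16:9 (1.778)
B = 25.31/16.87 ≈ 1.500 → 3:2 (1.500)
C = 15.97/11.19 ≈ 1.427 → root-2 (1.414)
D = 31.26/23.30 ≈ 1.342 → 4:3 (1.333)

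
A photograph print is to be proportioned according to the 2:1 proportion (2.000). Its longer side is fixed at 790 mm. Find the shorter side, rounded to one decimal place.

395.0 mm

2:1 = 2.00000.
Shorter side = 790 ÷ 2.00000 ≈ 395.000 → 395.0 mm.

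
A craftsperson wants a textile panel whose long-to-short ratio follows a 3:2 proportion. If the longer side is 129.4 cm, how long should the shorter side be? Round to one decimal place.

86.3 cm

3:2 = 1.50000.
Shorter side = 129.4 ÷ 1.50000 ≈ 86.267 → 86.3 cm.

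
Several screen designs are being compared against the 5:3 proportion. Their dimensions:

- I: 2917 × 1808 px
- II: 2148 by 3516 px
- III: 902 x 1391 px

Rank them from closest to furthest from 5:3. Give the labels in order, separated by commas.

I: 2917/1808 ≈ 1.613 → |1.613 − 1.667| = 0.054
II: 3516/2148 ≈ 1.637 → |1.637 − 1.667| = 0.030
III: 1391/902 ≈ 1.542 → |1.542 − 1.667| = 0.125

II, I, III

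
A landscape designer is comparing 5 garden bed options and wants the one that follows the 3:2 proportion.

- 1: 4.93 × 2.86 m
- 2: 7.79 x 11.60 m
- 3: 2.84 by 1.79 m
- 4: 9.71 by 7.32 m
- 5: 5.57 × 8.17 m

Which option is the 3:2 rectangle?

Target 3:2 ≈ 1.500.
1: 1.724 (Δ0.224)  2: 1.489 (Δ0.011)  3: 1.587 (Δ0.087)  4: 1.327 (Δ0.173)  5: 1.467 (Δ0.033)

2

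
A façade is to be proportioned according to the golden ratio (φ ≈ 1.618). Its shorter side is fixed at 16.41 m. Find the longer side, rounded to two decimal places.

26.55 m

golden ratio ≈ 1.61803.
Longer side = 16.41 × 1.61803 ≈ 26.5519 → 26.55 m.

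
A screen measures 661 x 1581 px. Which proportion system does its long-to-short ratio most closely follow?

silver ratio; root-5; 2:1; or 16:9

Ratio = 1581 / 661 ≈ 2.392.
Distances: silver ratio 2.414 (Δ 0.022); root-5 2.236 (Δ 0.156); 2:1 2.000 (Δ 0.392); 16:9 1.778 (Δ 0.614).

silver ratio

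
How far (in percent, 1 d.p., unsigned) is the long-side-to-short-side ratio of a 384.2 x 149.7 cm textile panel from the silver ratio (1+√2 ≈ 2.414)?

Ratio = 384.2 / 149.7 ≈ 2.5665.
Ideal silver ratio ≈ 2.4142. |2.5665 − 2.4142| / 2.4142 ≈ 6.31% → 6.3%.

6.3%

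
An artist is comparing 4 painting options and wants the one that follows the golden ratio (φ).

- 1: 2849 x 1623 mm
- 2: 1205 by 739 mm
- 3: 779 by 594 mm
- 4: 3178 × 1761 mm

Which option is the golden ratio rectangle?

Ratios (long/short): 1 ≈ 1.755; 2 ≈ 1.631; 3 ≈ 1.311; 4 ≈ 1.805.
golden ratio ≈ 1.618; option 2 is nearest (Δ 0.013).

2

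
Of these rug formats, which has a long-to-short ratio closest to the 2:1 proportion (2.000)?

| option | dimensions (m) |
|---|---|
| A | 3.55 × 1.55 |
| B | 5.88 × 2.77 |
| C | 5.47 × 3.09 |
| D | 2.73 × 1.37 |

D

Target 2:1 ≈ 2.000.
A: 2.290 (Δ0.290)  B: 2.123 (Δ0.123)  C: 1.770 (Δ0.230)  D: 1.993 (Δ0.007)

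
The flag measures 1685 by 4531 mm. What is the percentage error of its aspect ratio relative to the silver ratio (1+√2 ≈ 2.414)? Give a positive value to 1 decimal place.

11.4%

Ratio = 4531 / 1685 ≈ 2.6890.
Ideal silver ratio ≈ 2.4142. |2.6890 − 2.4142| / 2.4142 ≈ 11.38% → 11.4%.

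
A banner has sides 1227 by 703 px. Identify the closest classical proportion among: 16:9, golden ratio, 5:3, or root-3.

1227/703 ≈ 1.745. Nearest candidates are root-3 (1.732, off by 0.013) and 16:9 (1.778, off by 0.033).

root-3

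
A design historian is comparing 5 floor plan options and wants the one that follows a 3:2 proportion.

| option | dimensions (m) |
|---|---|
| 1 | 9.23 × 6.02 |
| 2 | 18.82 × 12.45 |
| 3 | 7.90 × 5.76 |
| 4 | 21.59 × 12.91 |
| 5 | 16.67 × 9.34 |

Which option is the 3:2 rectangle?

Ratios (long/short): 1 ≈ 1.533; 2 ≈ 1.512; 3 ≈ 1.372; 4 ≈ 1.672; 5 ≈ 1.785.
3:2 ≈ 1.500; option 2 is nearest (Δ 0.012).

2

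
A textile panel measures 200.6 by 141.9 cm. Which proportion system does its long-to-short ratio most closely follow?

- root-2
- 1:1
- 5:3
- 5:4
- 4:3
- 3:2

200.6/141.9 ≈ 1.414. Nearest candidates are root-2 (1.414, off by 0.000) and 4:3 (1.333, off by 0.081).

root-2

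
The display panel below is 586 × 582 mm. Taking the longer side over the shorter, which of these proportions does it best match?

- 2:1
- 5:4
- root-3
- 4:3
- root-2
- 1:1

1:1

586/582 ≈ 1.007. Nearest candidates are 1:1 (1.000, off by 0.007) and 5:4 (1.250, off by 0.243).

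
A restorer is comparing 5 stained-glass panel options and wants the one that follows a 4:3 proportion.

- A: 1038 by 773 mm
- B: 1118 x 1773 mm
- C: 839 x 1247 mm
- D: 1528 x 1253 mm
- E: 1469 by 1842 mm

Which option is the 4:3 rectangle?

Ratios (long/short): A ≈ 1.343; B ≈ 1.586; C ≈ 1.486; D ≈ 1.219; E ≈ 1.254.
4:3 ≈ 1.333; option A is nearest (Δ 0.010).

A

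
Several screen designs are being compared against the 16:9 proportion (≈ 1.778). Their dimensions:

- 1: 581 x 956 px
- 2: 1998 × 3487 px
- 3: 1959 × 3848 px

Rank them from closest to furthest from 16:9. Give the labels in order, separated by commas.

2, 1, 3

Ratios: 1 = 956 / 581 ≈ 1.645; 2 = 3487 / 1998 ≈ 1.745; 3 = 3848 / 1959 ≈ 1.964.
|Δ from 1.778|: 1 0.133; 2 0.033; 3 0.186.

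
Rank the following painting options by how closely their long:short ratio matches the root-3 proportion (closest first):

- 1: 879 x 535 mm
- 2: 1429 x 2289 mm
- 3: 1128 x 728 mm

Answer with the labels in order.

1, 2, 3

1: 879/535 ≈ 1.643 → |1.643 − 1.732| = 0.089
2: 2289/1429 ≈ 1.602 → |1.602 − 1.732| = 0.130
3: 1128/728 ≈ 1.549 → |1.549 − 1.732| = 0.183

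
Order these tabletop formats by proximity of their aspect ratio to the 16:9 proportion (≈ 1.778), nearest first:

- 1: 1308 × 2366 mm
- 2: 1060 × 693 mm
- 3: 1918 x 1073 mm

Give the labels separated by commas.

3, 1, 2

Ratios: 1 = 2366 / 1308 ≈ 1.809; 2 = 1060 / 693 ≈ 1.530; 3 = 1918 / 1073 ≈ 1.788.
|Δ from 1.778|: 1 0.031; 2 0.248; 3 0.010.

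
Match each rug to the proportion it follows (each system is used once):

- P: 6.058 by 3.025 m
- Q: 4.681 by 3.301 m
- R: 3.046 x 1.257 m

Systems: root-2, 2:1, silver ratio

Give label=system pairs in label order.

P = 6.058/3.025 ≈ 2.003 → 2:1 (2.000)
Q = 4.681/3.301 ≈ 1.418 → root-2 (1.414)
R = 3.046/1.257 ≈ 2.423 → silver ratio (2.414)

P=2:1, Q=root-2, R=silver ratio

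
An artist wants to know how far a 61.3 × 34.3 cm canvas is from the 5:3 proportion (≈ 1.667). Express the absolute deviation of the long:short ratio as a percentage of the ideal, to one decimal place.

7.2%

Ratio = 61.3 / 34.3 ≈ 1.7872.
Ideal 5:3 ≈ 1.6667. |1.7872 − 1.6667| / 1.6667 ≈ 7.23% → 7.2%.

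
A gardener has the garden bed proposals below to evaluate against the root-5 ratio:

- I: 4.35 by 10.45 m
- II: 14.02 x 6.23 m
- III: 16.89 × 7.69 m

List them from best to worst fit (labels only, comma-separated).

I: 10.45/4.35 ≈ 2.402 → |2.402 − 2.236| = 0.166
II: 14.02/6.23 ≈ 2.250 → |2.250 − 2.236| = 0.014
III: 16.89/7.69 ≈ 2.196 → |2.196 − 2.236| = 0.040

II, III, I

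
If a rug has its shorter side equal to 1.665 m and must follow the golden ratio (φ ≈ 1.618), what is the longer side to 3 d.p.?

2.694 m

golden ratio ≈ 1.61803.
Longer side = 1.665 × 1.61803 ≈ 2.69402 → 2.694 m.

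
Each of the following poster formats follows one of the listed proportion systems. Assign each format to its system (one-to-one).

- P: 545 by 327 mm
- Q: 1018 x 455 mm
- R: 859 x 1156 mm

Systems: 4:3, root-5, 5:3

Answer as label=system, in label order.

Ratios: P ≈ 1.667; Q ≈ 2.237; R ≈ 1.346.
Targets: 4:3 ≈ 1.333; root-5 ≈ 2.236; 5:3 ≈ 1.667.

P=5:3, Q=root-5, R=4:3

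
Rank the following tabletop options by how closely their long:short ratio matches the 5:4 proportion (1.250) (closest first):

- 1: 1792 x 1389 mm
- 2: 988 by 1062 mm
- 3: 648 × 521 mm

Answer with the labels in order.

1: 1792/1389 ≈ 1.290 → |1.290 − 1.250| = 0.040
2: 1062/988 ≈ 1.075 → |1.075 − 1.250| = 0.175
3: 648/521 ≈ 1.244 → |1.244 − 1.250| = 0.006

3, 1, 2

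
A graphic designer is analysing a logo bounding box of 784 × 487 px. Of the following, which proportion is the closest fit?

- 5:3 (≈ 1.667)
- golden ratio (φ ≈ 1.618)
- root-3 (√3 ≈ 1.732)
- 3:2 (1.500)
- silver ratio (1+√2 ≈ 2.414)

Ratio = 784 / 487 ≈ 1.610.
Distances: 5:3 1.667 (Δ 0.057); golden ratio 1.618 (Δ 0.008); root-3 1.732 (Δ 0.122); 3:2 1.500 (Δ 0.110); silver ratio 2.414 (Δ 0.804).

golden ratio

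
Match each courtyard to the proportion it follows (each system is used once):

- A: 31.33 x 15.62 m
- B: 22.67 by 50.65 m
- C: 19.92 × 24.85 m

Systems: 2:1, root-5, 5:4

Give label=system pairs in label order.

Ratios: A ≈ 2.006; B ≈ 2.234; C ≈ 1.247.
Targets: 2:1 ≈ 2.000; root-5 ≈ 2.236; 5:4 ≈ 1.250.

A=2:1, B=root-5, C=5:4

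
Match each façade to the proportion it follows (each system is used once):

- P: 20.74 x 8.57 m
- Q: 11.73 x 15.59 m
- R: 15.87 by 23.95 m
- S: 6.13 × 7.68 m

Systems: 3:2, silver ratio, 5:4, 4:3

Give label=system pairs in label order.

P=silver ratio, Q=4:3, R=3:2, S=5:4

P = 20.74/8.57 ≈ 2.420 → silver ratio (2.414)
Q = 15.59/11.73 ≈ 1.329 → 4:3 (1.333)
R = 23.95/15.87 ≈ 1.509 → 3:2 (1.500)
S = 7.68/6.13 ≈ 1.253 → 5:4 (1.250)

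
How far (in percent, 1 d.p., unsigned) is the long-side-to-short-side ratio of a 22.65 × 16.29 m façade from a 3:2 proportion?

Ratio = 22.65 / 16.29 ≈ 1.3904.
Ideal 3:2 = 1.5000. |1.3904 − 1.5000| / 1.5000 ≈ 7.31% → 7.3%.

7.3%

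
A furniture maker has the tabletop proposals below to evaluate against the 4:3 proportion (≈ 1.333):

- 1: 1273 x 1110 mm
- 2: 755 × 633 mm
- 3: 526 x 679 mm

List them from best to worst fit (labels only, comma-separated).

3, 2, 1

Ratios: 1 = 1273 / 1110 ≈ 1.147; 2 = 755 / 633 ≈ 1.193; 3 = 679 / 526 ≈ 1.291.
|Δ from 1.333|: 1 0.186; 2 0.140; 3 0.042.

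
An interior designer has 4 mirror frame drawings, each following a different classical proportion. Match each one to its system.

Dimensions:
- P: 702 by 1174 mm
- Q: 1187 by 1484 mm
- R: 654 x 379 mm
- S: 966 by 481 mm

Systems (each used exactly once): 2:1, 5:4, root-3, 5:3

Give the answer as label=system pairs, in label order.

P=5:3, Q=5:4, R=root-3, S=2:1

Ratios: P ≈ 1.672; Q ≈ 1.250; R ≈ 1.726; S ≈ 2.008.
Targets: 2:1 ≈ 2.000; 5:4 ≈ 1.250; root-3 ≈ 1.732; 5:3 ≈ 1.667.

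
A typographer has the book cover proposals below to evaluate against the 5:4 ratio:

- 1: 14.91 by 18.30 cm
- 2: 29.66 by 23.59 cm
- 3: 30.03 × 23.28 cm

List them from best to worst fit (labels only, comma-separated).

Ratios: 1 = 18.30 / 14.91 ≈ 1.227; 2 = 29.66 / 23.59 ≈ 1.257; 3 = 30.03 / 23.28 ≈ 1.290.
|Δ from 1.250|: 1 0.023; 2 0.007; 3 0.040.

2, 1, 3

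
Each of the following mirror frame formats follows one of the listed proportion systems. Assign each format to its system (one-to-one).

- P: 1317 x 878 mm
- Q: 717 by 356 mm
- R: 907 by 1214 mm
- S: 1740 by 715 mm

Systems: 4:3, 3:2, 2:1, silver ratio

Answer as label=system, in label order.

P = 1317/878 ≈ 1.500 → 3:2 (1.500)
Q = 717/356 ≈ 2.014 → 2:1 (2.000)
R = 1214/907 ≈ 1.338 → 4:3 (1.333)
S = 1740/715 ≈ 2.434 → silver ratio (2.414)

P=3:2, Q=2:1, R=4:3, S=silver ratio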